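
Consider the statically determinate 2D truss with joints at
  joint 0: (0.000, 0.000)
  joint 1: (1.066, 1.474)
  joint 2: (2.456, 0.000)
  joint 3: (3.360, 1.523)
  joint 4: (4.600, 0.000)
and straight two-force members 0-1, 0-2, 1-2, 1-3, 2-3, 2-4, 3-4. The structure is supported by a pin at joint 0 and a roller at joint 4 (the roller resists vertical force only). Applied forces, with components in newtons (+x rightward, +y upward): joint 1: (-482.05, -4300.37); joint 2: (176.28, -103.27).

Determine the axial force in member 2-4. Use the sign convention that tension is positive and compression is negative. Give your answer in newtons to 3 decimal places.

730.514

N=5 nodes, M=7 members, R=3 reactions → 2N=10, M+R=10
member 0 (0-1): L=1.8191, (cx,cy)=(0.5860,0.8103)
member 1 (0-2): L=2.4560, (cx,cy)=(1.0000,0.0000)
member 2 (1-2): L=2.0260, (cx,cy)=(0.6861,-0.7275)
member 3 (1-3): L=2.2945, (cx,cy)=(0.9998,0.0214)
member 4 (2-3): L=1.7711, (cx,cy)=(0.5104,0.8599)
member 5 (2-4): L=2.1440, (cx,cy)=(1.0000,0.0000)
member 6 (3-4): L=1.9640, (cx,cy)=(0.6314,-0.7755)
solve A·x = −loads:
  F[0-1] = -4327.2800 N (compression)
  F[0-2] = +2230.0693 N (tension)
  F[1-2] = -1128.8718 N (compression)
  F[1-3] = -1279.5931 N (compression)
  F[2-3] = +1075.1661 N (tension)
  F[2-4] = +730.5136 N (tension)
  F[3-4] = -1157.0142 N (compression)
  Rx@0 = +305.7700 N
  Ry@0 = +3506.4044 N
  Ry@4 = +897.2356 N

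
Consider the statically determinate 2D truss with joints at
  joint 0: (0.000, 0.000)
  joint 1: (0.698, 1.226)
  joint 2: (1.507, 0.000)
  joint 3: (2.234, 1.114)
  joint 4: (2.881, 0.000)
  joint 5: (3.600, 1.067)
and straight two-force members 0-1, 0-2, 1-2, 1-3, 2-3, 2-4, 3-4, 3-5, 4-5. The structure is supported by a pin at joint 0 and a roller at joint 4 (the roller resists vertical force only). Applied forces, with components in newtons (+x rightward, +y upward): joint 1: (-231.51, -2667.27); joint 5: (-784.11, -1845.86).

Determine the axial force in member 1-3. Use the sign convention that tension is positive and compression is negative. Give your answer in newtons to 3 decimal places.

N=6 nodes, M=9 members, R=3 reactions → 2N=12, M+R=12
member 0 (0-1): L=1.4108, (cx,cy)=(0.4948,0.8690)
member 1 (0-2): L=1.5070, (cx,cy)=(1.0000,0.0000)
member 2 (1-2): L=1.4689, (cx,cy)=(0.5508,-0.8347)
member 3 (1-3): L=1.5401, (cx,cy)=(0.9974,-0.0727)
member 4 (2-3): L=1.3302, (cx,cy)=(0.5465,0.8374)
member 5 (2-4): L=1.3740, (cx,cy)=(1.0000,0.0000)
member 6 (3-4): L=1.2883, (cx,cy)=(0.5022,-0.8647)
member 7 (3-5): L=1.3668, (cx,cy)=(0.9994,-0.0344)
member 8 (4-5): L=1.2866, (cx,cy)=(0.5588,0.8293)
solve A·x = −loads:
  F[0-1] = -2243.0909 N (compression)
  F[0-2] = +94.1813 N (tension)
  F[1-2] = -823.0602 N (compression)
  F[1-3] = -426.1057 N (compression)
  F[2-3] = +820.3215 N (tension)
  F[2-4] = -807.4547 N (compression)
  F[3-4] = -848.1473 N (compression)
  F[3-5] = +449.5748 N (tension)
  F[4-5] = -2207.1902 N (compression)
  Rx@0 = +1015.6200 N
  Ry@0 = +1949.3071 N
  Ry@4 = +2563.8229 N

-426.106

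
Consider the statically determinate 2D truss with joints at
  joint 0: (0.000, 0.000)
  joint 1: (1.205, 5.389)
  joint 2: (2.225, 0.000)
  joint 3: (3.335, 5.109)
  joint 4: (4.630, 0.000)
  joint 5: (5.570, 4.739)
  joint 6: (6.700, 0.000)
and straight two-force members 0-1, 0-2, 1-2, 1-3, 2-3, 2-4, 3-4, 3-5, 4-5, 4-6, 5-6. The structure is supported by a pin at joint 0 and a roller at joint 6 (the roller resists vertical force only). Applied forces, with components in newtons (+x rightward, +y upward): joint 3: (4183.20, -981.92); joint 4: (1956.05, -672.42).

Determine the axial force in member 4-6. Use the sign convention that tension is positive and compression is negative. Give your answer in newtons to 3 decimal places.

987.952

N=7 nodes, M=11 members, R=3 reactions → 2N=14, M+R=14
member 0 (0-1): L=5.5221, (cx,cy)=(0.2182,0.9759)
member 1 (0-2): L=2.2250, (cx,cy)=(1.0000,0.0000)
member 2 (1-2): L=5.4847, (cx,cy)=(0.1860,-0.9826)
member 3 (1-3): L=2.1483, (cx,cy)=(0.9915,-0.1303)
member 4 (2-3): L=5.2282, (cx,cy)=(0.2123,0.9772)
member 5 (2-4): L=2.4050, (cx,cy)=(1.0000,0.0000)
member 6 (3-4): L=5.2706, (cx,cy)=(0.2457,-0.9693)
member 7 (3-5): L=2.2654, (cx,cy)=(0.9866,-0.1633)
member 8 (4-5): L=4.8313, (cx,cy)=(0.1946,0.9809)
member 9 (4-6): L=2.0700, (cx,cy)=(1.0000,0.0000)
member 10 (5-6): L=4.8719, (cx,cy)=(0.2319,-0.9727)
solve A·x = −loads:
  F[0-1] = +2550.4029 N (tension)
  F[0-2] = +5582.7139 N (tension)
  F[1-2] = -2674.1246 N (compression)
  F[1-3] = +1062.9163 N (tension)
  F[2-3] = +2688.7723 N (tension)
  F[2-4] = +4514.5455 N (tension)
  F[3-4] = -3281.3691 N (compression)
  F[3-5] = -1776.0990 N (compression)
  F[4-5] = +3928.2679 N (tension)
  F[4-6] = +987.9524 N (tension)
  F[5-6] = -4259.4389 N (compression)
  Rx@0 = -6139.2500 N
  Ry@0 = -2488.9401 N
  Ry@6 = +4143.2801 N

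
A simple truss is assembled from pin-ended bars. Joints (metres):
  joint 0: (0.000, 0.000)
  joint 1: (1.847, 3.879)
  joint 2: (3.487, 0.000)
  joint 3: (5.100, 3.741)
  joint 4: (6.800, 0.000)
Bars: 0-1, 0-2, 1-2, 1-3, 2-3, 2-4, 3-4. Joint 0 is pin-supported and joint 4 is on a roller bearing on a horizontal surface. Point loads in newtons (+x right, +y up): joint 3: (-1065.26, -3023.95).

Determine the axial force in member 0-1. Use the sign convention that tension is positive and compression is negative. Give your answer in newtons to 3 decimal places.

-1486.407

N=5 nodes, M=7 members, R=3 reactions → 2N=10, M+R=10
member 0 (0-1): L=4.2963, (cx,cy)=(0.4299,0.9029)
member 1 (0-2): L=3.4870, (cx,cy)=(1.0000,0.0000)
member 2 (1-2): L=4.2114, (cx,cy)=(0.3894,-0.9211)
member 3 (1-3): L=3.2559, (cx,cy)=(0.9991,-0.0424)
member 4 (2-3): L=4.0739, (cx,cy)=(0.3959,0.9183)
member 5 (2-4): L=3.3130, (cx,cy)=(1.0000,0.0000)
member 6 (3-4): L=4.1091, (cx,cy)=(0.4137,-0.9104)
solve A·x = −loads:
  F[0-1] = -1486.4068 N (compression)
  F[0-2] = -426.2441 N (compression)
  F[1-2] = +1513.6337 N (tension)
  F[1-3] = -1229.5530 N (compression)
  F[2-3] = -1518.2206 N (compression)
  F[2-4] = +764.3015 N (tension)
  F[3-4] = -1847.4273 N (compression)
  Rx@0 = +1065.2600 N
  Ry@0 = +1342.0372 N
  Ry@4 = +1681.9128 N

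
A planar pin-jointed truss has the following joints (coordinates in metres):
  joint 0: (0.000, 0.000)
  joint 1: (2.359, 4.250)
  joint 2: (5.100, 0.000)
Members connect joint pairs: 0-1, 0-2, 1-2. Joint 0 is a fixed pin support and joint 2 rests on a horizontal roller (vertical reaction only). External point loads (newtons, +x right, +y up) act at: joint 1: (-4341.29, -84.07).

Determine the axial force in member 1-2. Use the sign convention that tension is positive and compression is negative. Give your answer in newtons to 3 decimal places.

4258.611

N=3 nodes, M=3 members, R=3 reactions → 2N=6, M+R=6
member 0 (0-1): L=4.8608, (cx,cy)=(0.4853,0.8743)
member 1 (0-2): L=5.1000, (cx,cy)=(1.0000,0.0000)
member 2 (1-2): L=5.0572, (cx,cy)=(0.5420,-0.8404)
solve A·x = −loads:
  F[0-1] = -4189.3525 N (compression)
  F[0-2] = -2308.1511 N (compression)
  F[1-2] = +4258.6108 N (tension)
  Rx@0 = +4341.2900 N
  Ry@0 = +3662.9252 N
  Ry@2 = -3578.8552 N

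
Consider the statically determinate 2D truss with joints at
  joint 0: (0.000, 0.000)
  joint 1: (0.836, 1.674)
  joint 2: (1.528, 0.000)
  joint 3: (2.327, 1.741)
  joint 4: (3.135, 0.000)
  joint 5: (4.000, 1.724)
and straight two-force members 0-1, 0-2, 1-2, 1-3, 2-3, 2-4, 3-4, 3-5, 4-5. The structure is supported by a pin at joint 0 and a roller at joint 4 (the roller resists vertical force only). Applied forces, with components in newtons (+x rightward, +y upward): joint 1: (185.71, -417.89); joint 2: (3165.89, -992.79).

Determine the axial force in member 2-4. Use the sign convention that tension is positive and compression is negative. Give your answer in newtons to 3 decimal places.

322.312

N=6 nodes, M=9 members, R=3 reactions → 2N=12, M+R=12
member 0 (0-1): L=1.8711, (cx,cy)=(0.4468,0.8946)
member 1 (0-2): L=1.5280, (cx,cy)=(1.0000,0.0000)
member 2 (1-2): L=1.8114, (cx,cy)=(0.3820,-0.9242)
member 3 (1-3): L=1.4925, (cx,cy)=(0.9990,0.0449)
member 4 (2-3): L=1.9156, (cx,cy)=(0.4171,0.9089)
member 5 (2-4): L=1.6070, (cx,cy)=(1.0000,0.0000)
member 6 (3-4): L=1.9194, (cx,cy)=(0.4210,-0.9071)
member 7 (3-5): L=1.6731, (cx,cy)=(0.9999,-0.0102)
member 8 (4-5): L=1.9288, (cx,cy)=(0.4485,0.8938)
solve A·x = −loads:
  F[0-1] = -800.5365 N (compression)
  F[0-2] = +3709.2685 N (tension)
  F[1-2] = +290.9593 N (tension)
  F[1-3] = -655.1932 N (compression)
  F[2-3] = +796.4929 N (tension)
  F[2-4] = +322.3123 N (tension)
  F[3-4] = -765.6356 N (compression)
  F[3-5] = +0.0000 N (tension)
  F[4-5] = -0.0000 N (compression)
  Rx@0 = -3351.6000 N
  Ry@0 = +716.1927 N
  Ry@4 = +694.4873 N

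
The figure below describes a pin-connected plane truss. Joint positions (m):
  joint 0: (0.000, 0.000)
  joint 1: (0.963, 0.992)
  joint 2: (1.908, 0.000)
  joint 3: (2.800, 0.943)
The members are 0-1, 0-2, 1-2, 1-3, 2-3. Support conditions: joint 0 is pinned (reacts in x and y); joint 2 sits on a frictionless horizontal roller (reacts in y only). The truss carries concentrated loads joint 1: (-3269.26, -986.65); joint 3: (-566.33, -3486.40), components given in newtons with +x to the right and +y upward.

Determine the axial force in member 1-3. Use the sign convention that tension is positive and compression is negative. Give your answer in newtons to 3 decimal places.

2665.240

N=4 nodes, M=5 members, R=3 reactions → 2N=8, M+R=8
member 0 (0-1): L=1.3825, (cx,cy)=(0.6965,0.7175)
member 1 (0-2): L=1.9080, (cx,cy)=(1.0000,0.0000)
member 2 (1-2): L=1.3701, (cx,cy)=(0.6897,-0.7241)
member 3 (1-3): L=1.8377, (cx,cy)=(0.9996,-0.0267)
member 4 (2-3): L=1.2980, (cx,cy)=(0.6872,0.7265)
solve A·x = −loads:
  F[0-1] = -1168.4767 N (compression)
  F[0-2] = -3021.6980 N (compression)
  F[1-2] = -302.9004 N (compression)
  F[1-3] = +2665.2400 N (tension)
  F[2-3] = -4701.2147 N (compression)
  Rx@0 = +3835.5900 N
  Ry@0 = +838.4018 N
  Ry@2 = +3634.6482 N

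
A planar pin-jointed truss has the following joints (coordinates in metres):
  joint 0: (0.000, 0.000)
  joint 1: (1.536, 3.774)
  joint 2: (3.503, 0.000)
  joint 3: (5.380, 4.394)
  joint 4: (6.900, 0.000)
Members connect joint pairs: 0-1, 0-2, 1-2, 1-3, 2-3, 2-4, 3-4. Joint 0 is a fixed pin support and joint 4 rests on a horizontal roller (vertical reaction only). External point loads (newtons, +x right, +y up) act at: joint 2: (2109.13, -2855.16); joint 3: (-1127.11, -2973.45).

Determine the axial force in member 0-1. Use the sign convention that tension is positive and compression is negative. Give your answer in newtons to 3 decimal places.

-2999.730

N=5 nodes, M=7 members, R=3 reactions → 2N=10, M+R=10
member 0 (0-1): L=4.0746, (cx,cy)=(0.3770,0.9262)
member 1 (0-2): L=3.5030, (cx,cy)=(1.0000,0.0000)
member 2 (1-2): L=4.2558, (cx,cy)=(0.4622,-0.8868)
member 3 (1-3): L=3.8937, (cx,cy)=(0.9872,0.1592)
member 4 (2-3): L=4.7781, (cx,cy)=(0.3928,0.9196)
member 5 (2-4): L=3.3970, (cx,cy)=(1.0000,0.0000)
member 6 (3-4): L=4.6495, (cx,cy)=(0.3269,-0.9451)
solve A·x = −loads:
  F[0-1] = -2999.7296 N (compression)
  F[0-2] = +2112.8264 N (tension)
  F[1-2] = +2700.4705 N (tension)
  F[1-3] = -2409.6777 N (compression)
  F[2-3] = +500.6821 N (tension)
  F[2-4] = +1055.1385 N (tension)
  F[3-4] = -3227.5278 N (compression)
  Rx@0 = -982.0200 N
  Ry@0 = +2778.4266 N
  Ry@4 = +3050.1834 N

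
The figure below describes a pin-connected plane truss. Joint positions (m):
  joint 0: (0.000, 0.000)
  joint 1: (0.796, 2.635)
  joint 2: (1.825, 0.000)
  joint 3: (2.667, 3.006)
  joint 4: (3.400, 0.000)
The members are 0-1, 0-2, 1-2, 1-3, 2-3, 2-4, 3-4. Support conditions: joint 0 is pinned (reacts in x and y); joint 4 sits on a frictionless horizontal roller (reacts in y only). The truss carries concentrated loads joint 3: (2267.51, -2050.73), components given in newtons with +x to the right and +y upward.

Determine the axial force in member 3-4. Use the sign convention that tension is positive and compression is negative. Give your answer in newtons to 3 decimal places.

-3719.238

N=5 nodes, M=7 members, R=3 reactions → 2N=10, M+R=10
member 0 (0-1): L=2.7526, (cx,cy)=(0.2892,0.9573)
member 1 (0-2): L=1.8250, (cx,cy)=(1.0000,0.0000)
member 2 (1-2): L=2.8288, (cx,cy)=(0.3638,-0.9315)
member 3 (1-3): L=1.9074, (cx,cy)=(0.9809,0.1945)
member 4 (2-3): L=3.1217, (cx,cy)=(0.2697,0.9629)
member 5 (2-4): L=1.5750, (cx,cy)=(1.0000,0.0000)
member 6 (3-4): L=3.0941, (cx,cy)=(0.2369,-0.9715)
solve A·x = −loads:
  F[0-1] = +1632.3763 N (tension)
  F[0-2] = +1795.4586 N (tension)
  F[1-2] = -1463.7268 N (compression)
  F[1-3] = +1024.0533 N (tension)
  F[2-3] = +1415.9292 N (tension)
  F[2-4] = +881.1027 N (tension)
  F[3-4] = -3719.2377 N (compression)
  Rx@0 = -2267.5100 N
  Ry@0 = -1562.6323 N
  Ry@4 = +3613.3623 N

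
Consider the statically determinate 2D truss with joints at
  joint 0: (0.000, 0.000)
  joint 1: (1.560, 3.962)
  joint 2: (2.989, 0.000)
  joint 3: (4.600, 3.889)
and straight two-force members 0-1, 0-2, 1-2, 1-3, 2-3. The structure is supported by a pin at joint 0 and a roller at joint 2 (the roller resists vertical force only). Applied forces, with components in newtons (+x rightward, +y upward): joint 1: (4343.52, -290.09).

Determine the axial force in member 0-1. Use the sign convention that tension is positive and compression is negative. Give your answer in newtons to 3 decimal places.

6038.621

N=4 nodes, M=5 members, R=3 reactions → 2N=8, M+R=8
member 0 (0-1): L=4.2581, (cx,cy)=(0.3664,0.9305)
member 1 (0-2): L=2.9890, (cx,cy)=(1.0000,0.0000)
member 2 (1-2): L=4.2118, (cx,cy)=(0.3393,-0.9407)
member 3 (1-3): L=3.0409, (cx,cy)=(0.9997,-0.0240)
member 4 (2-3): L=4.2095, (cx,cy)=(0.3827,0.9239)
solve A·x = −loads:
  F[0-1] = +6038.6211 N (tension)
  F[0-2] = +2131.1846 N (tension)
  F[1-2] = -6281.4418 N (compression)
  F[1-3] = -0.0000 N (compression)
  F[2-3] = +0.0000 N (tension)
  Rx@0 = -4343.5200 N
  Ry@0 = -5618.7647 N
  Ry@2 = +5908.8547 N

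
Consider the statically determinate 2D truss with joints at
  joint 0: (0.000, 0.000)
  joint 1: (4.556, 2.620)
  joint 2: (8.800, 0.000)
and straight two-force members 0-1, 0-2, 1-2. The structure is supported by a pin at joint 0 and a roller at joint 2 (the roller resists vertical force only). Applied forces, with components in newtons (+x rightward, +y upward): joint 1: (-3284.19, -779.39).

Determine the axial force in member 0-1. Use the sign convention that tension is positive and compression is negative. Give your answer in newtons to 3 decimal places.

N=3 nodes, M=3 members, R=3 reactions → 2N=6, M+R=6
member 0 (0-1): L=5.2556, (cx,cy)=(0.8669,0.4985)
member 1 (0-2): L=8.8000, (cx,cy)=(1.0000,0.0000)
member 2 (1-2): L=4.9876, (cx,cy)=(0.8509,-0.5253)
solve A·x = −loads:
  F[0-1] = -2715.4130 N (compression)
  F[0-2] = -930.2483 N (compression)
  F[1-2] = +1093.2343 N (tension)
  Rx@0 = +3284.1900 N
  Ry@0 = +1353.6715 N
  Ry@2 = -574.2815 N

-2715.413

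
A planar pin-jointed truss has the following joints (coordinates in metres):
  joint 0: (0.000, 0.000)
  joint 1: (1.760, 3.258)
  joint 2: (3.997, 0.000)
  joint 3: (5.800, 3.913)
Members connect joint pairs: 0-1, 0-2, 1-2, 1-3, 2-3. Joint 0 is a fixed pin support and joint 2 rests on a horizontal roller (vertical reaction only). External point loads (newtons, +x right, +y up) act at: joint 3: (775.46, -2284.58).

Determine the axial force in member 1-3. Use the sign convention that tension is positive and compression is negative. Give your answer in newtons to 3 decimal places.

2001.524

N=4 nodes, M=5 members, R=3 reactions → 2N=8, M+R=8
member 0 (0-1): L=3.7030, (cx,cy)=(0.4753,0.8798)
member 1 (0-2): L=3.9970, (cx,cy)=(1.0000,0.0000)
member 2 (1-2): L=3.9521, (cx,cy)=(0.5660,-0.8244)
member 3 (1-3): L=4.0928, (cx,cy)=(0.9871,0.1600)
member 4 (2-3): L=4.3084, (cx,cy)=(0.4185,0.9082)
solve A·x = −loads:
  F[0-1] = +2034.1581 N (tension)
  F[0-2] = -191.3572 N (compression)
  F[1-2] = -1782.4137 N (compression)
  F[1-3] = +2001.5235 N (tension)
  F[2-3] = -2868.1266 N (compression)
  Rx@0 = -775.4600 N
  Ry@0 = -1789.7105 N
  Ry@2 = +4074.2905 N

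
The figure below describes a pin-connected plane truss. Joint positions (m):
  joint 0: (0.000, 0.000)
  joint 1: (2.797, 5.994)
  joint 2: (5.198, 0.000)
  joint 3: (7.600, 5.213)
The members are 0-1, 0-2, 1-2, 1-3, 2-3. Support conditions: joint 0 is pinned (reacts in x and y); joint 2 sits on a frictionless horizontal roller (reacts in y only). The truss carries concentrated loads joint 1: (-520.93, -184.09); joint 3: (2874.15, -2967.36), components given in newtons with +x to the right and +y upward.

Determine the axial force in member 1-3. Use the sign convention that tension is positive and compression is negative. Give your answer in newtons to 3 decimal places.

3997.613

N=4 nodes, M=5 members, R=3 reactions → 2N=8, M+R=8
member 0 (0-1): L=6.6145, (cx,cy)=(0.4229,0.9062)
member 1 (0-2): L=5.1980, (cx,cy)=(1.0000,0.0000)
member 2 (1-2): L=6.4570, (cx,cy)=(0.3718,-0.9283)
member 3 (1-3): L=4.8661, (cx,cy)=(0.9870,-0.1605)
member 4 (2-3): L=5.7398, (cx,cy)=(0.4185,0.9082)
solve A·x = −loads:
  F[0-1] = +3937.2638 N (tension)
  F[0-2] = +688.3061 N (tension)
  F[1-2] = -4733.0097 N (compression)
  F[1-3] = +3997.6126 N (tension)
  F[2-3] = -2560.7642 N (compression)
  Rx@0 = -2353.2200 N
  Ry@0 = -3567.9277 N
  Ry@2 = +6719.3777 N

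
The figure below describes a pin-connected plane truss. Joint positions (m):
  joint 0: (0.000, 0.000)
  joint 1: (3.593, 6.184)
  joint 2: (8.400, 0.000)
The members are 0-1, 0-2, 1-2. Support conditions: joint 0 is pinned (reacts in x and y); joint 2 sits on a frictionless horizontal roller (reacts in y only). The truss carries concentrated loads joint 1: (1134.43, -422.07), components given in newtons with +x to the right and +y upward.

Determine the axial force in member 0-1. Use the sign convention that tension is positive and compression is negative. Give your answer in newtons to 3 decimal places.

N=3 nodes, M=3 members, R=3 reactions → 2N=6, M+R=6
member 0 (0-1): L=7.1520, (cx,cy)=(0.5024,0.8646)
member 1 (0-2): L=8.4000, (cx,cy)=(1.0000,0.0000)
member 2 (1-2): L=7.8326, (cx,cy)=(0.6137,-0.7895)
solve A·x = −loads:
  F[0-1] = +686.5461 N (tension)
  F[0-2] = +789.5264 N (tension)
  F[1-2] = -1286.4611 N (compression)
  Rx@0 = -1134.4300 N
  Ry@0 = -593.6220 N
  Ry@2 = +1015.6920 N

686.546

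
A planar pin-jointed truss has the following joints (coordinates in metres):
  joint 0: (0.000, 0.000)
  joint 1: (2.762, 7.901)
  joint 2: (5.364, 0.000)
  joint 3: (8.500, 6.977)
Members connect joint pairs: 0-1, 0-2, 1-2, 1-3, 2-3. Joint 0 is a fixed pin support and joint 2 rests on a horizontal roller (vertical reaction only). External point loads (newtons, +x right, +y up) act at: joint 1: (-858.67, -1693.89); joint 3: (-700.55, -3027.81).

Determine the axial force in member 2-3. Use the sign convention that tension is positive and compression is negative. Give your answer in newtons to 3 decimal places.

-3210.882

N=4 nodes, M=5 members, R=3 reactions → 2N=8, M+R=8
member 0 (0-1): L=8.3699, (cx,cy)=(0.3300,0.9440)
member 1 (0-2): L=5.3640, (cx,cy)=(1.0000,0.0000)
member 2 (1-2): L=8.3184, (cx,cy)=(0.3128,-0.9498)
member 3 (1-3): L=5.8119, (cx,cy)=(0.9873,-0.1590)
member 4 (2-3): L=7.6494, (cx,cy)=(0.4100,0.9121)
solve A·x = −loads:
  F[0-1] = -1300.3546 N (compression)
  F[0-2] = -1130.1110 N (compression)
  F[1-2] = -595.4206 N (compression)
  F[1-3] = +623.7415 N (tension)
  F[2-3] = -3210.8819 N (compression)
  Rx@0 = +1559.2200 N
  Ry@0 = +1227.5128 N
  Ry@2 = +3494.1872 N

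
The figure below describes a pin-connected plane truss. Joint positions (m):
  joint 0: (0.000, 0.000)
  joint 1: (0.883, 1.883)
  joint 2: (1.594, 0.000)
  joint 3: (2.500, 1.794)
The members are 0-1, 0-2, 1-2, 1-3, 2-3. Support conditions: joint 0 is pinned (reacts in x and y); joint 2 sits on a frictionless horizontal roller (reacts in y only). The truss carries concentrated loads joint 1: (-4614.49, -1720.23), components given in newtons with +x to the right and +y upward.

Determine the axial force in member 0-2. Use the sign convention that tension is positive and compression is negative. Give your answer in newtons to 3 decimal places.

-1698.468

N=4 nodes, M=5 members, R=3 reactions → 2N=8, M+R=8
member 0 (0-1): L=2.0798, (cx,cy)=(0.4246,0.9054)
member 1 (0-2): L=1.5940, (cx,cy)=(1.0000,0.0000)
member 2 (1-2): L=2.0128, (cx,cy)=(0.3532,-0.9355)
member 3 (1-3): L=1.6194, (cx,cy)=(0.9985,-0.0550)
member 4 (2-3): L=2.0098, (cx,cy)=(0.4508,0.8926)
solve A·x = −loads:
  F[0-1] = -6868.1862 N (compression)
  F[0-2] = -1698.4684 N (compression)
  F[1-2] = +4808.1749 N (tension)
  F[1-3] = -0.0000 N (tension)
  F[2-3] = +0.0000 N (tension)
  Rx@0 = +4614.4900 N
  Ry@0 = +6218.4242 N
  Ry@2 = -4498.1942 N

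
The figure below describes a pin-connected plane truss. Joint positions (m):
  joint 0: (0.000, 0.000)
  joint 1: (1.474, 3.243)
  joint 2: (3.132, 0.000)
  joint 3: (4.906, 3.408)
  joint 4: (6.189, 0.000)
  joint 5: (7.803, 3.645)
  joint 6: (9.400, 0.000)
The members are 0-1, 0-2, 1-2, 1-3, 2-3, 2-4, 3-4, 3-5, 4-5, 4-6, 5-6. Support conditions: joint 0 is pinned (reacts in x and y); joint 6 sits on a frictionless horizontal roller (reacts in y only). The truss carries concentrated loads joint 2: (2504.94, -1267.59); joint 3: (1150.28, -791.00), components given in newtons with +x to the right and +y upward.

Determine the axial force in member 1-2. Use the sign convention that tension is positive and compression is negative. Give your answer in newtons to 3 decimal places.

N=7 nodes, M=11 members, R=3 reactions → 2N=14, M+R=14
member 0 (0-1): L=3.5623, (cx,cy)=(0.4138,0.9104)
member 1 (0-2): L=3.1320, (cx,cy)=(1.0000,0.0000)
member 2 (1-2): L=3.6423, (cx,cy)=(0.4552,-0.8904)
member 3 (1-3): L=3.4360, (cx,cy)=(0.9988,0.0480)
member 4 (2-3): L=3.8421, (cx,cy)=(0.4617,0.8870)
member 5 (2-4): L=3.0570, (cx,cy)=(1.0000,0.0000)
member 6 (3-4): L=3.6415, (cx,cy)=(0.3523,-0.9359)
member 7 (3-5): L=2.9067, (cx,cy)=(0.9967,0.0815)
member 8 (4-5): L=3.9864, (cx,cy)=(0.4049,0.9144)
member 9 (4-6): L=3.2110, (cx,cy)=(1.0000,0.0000)
member 10 (5-6): L=3.9795, (cx,cy)=(0.4013,-0.9159)
solve A·x = −loads:
  F[0-1] = -885.7520 N (compression)
  F[0-2] = +4021.7280 N (tension)
  F[1-2] = +864.6000 N (tension)
  F[1-3] = -760.9628 N (compression)
  F[2-3] = +561.1652 N (tension)
  F[2-4] = +1651.2583 N (tension)
  F[3-4] = -1438.0734 N (compression)
  F[3-5] = -1148.4101 N (compression)
  F[4-5] = +1471.8996 N (tension)
  F[4-6] = +548.6418 N (tension)
  F[5-6] = -1367.1391 N (compression)
  Rx@0 = -3655.2200 N
  Ry@0 = +806.3674 N
  Ry@6 = +1252.2226 N

864.600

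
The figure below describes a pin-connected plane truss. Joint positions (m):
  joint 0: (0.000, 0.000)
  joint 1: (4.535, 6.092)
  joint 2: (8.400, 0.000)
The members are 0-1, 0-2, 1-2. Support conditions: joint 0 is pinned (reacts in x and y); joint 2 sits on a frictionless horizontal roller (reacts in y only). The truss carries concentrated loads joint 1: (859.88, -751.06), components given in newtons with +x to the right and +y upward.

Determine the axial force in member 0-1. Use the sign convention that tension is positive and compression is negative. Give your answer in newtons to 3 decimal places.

N=3 nodes, M=3 members, R=3 reactions → 2N=6, M+R=6
member 0 (0-1): L=7.5946, (cx,cy)=(0.5971,0.8021)
member 1 (0-2): L=8.4000, (cx,cy)=(1.0000,0.0000)
member 2 (1-2): L=7.2146, (cx,cy)=(0.5357,-0.8444)
solve A·x = −loads:
  F[0-1] = +346.6221 N (tension)
  F[0-2] = +652.9012 N (tension)
  F[1-2] = -1218.7405 N (compression)
  Rx@0 = -859.8800 N
  Ry@0 = -278.0407 N
  Ry@2 = +1029.1007 N

346.622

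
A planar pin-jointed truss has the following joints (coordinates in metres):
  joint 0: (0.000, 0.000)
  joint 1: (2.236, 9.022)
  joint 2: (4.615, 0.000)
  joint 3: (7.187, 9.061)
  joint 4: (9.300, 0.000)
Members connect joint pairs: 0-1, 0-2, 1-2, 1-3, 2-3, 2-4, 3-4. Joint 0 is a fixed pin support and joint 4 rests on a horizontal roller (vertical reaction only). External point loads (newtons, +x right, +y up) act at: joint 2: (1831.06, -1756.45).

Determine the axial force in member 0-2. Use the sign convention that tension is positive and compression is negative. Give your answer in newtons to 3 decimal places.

N=5 nodes, M=7 members, R=3 reactions → 2N=10, M+R=10
member 0 (0-1): L=9.2950, (cx,cy)=(0.2406,0.9706)
member 1 (0-2): L=4.6150, (cx,cy)=(1.0000,0.0000)
member 2 (1-2): L=9.3304, (cx,cy)=(0.2550,-0.9669)
member 3 (1-3): L=4.9512, (cx,cy)=(1.0000,0.0079)
member 4 (2-3): L=9.4190, (cx,cy)=(0.2731,0.9620)
member 5 (2-4): L=4.6850, (cx,cy)=(1.0000,0.0000)
member 6 (3-4): L=9.3041, (cx,cy)=(0.2271,-0.9739)
solve A·x = −loads:
  F[0-1] = -911.6054 N (compression)
  F[0-2] = +2050.3564 N (tension)
  F[1-2] = +911.4009 N (tension)
  F[1-3] = -451.6933 N (compression)
  F[2-3] = +909.7474 N (tension)
  F[2-4] = +203.2581 N (tension)
  F[3-4] = -895.0006 N (compression)
  Rx@0 = -1831.0600 N
  Ry@0 = +884.8353 N
  Ry@4 = +871.6147 N

2050.356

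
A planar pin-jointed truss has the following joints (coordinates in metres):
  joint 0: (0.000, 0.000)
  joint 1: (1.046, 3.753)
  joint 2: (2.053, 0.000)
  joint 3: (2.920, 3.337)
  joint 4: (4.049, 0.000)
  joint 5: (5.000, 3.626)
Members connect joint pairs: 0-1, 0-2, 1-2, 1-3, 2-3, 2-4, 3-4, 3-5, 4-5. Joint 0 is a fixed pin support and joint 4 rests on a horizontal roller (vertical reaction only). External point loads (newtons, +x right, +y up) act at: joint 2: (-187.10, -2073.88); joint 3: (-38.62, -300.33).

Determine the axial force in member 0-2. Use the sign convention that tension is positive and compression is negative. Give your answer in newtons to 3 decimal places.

91.428

N=6 nodes, M=9 members, R=3 reactions → 2N=12, M+R=12
member 0 (0-1): L=3.8960, (cx,cy)=(0.2685,0.9633)
member 1 (0-2): L=2.0530, (cx,cy)=(1.0000,0.0000)
member 2 (1-2): L=3.8858, (cx,cy)=(0.2592,-0.9658)
member 3 (1-3): L=1.9196, (cx,cy)=(0.9762,-0.2167)
member 4 (2-3): L=3.4478, (cx,cy)=(0.2515,0.9679)
member 5 (2-4): L=1.9960, (cx,cy)=(1.0000,0.0000)
member 6 (3-4): L=3.5228, (cx,cy)=(0.3205,-0.9473)
member 7 (3-5): L=2.1000, (cx,cy)=(0.9905,0.1376)
member 8 (4-5): L=3.7486, (cx,cy)=(0.2537,0.9673)
solve A·x = −loads:
  F[0-1] = -1181.2833 N (compression)
  F[0-2] = +91.4283 N (tension)
  F[1-2] = +1330.2920 N (tension)
  F[1-3] = -678.0083 N (compression)
  F[2-3] = +815.2318 N (tension)
  F[2-4] = +418.2735 N (tension)
  F[3-4] = -1305.1366 N (compression)
  F[3-5] = -0.0000 N (tension)
  F[4-5] = -0.0000 N (tension)
  Rx@0 = +225.7200 N
  Ry@0 = +1137.9136 N
  Ry@4 = +1236.2964 N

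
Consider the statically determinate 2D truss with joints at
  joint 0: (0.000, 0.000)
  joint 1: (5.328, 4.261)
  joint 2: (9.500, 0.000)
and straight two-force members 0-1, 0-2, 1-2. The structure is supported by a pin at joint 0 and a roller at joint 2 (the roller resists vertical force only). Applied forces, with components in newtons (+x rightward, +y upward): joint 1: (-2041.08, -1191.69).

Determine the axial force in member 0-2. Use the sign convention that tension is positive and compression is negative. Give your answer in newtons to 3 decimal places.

N=3 nodes, M=3 members, R=3 reactions → 2N=6, M+R=6
member 0 (0-1): L=6.8223, (cx,cy)=(0.7810,0.6246)
member 1 (0-2): L=9.5000, (cx,cy)=(1.0000,0.0000)
member 2 (1-2): L=5.9634, (cx,cy)=(0.6996,-0.7145)
solve A·x = −loads:
  F[0-1] = -2303.6943 N (compression)
  F[0-2] = -241.9664 N (compression)
  F[1-2] = +345.8613 N (tension)
  Rx@0 = +2041.0800 N
  Ry@0 = +1438.8182 N
  Ry@2 = -247.1282 N

-241.966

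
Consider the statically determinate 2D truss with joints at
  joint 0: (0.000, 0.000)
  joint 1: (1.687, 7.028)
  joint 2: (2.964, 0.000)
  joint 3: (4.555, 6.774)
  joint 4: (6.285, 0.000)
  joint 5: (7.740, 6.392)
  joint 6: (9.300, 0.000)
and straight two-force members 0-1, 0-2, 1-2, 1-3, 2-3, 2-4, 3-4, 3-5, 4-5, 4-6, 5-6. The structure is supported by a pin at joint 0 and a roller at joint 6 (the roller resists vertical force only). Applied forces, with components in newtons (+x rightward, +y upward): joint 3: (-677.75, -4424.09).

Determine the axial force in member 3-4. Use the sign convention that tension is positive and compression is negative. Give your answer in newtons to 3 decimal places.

N=7 nodes, M=11 members, R=3 reactions → 2N=14, M+R=14
member 0 (0-1): L=7.2276, (cx,cy)=(0.2334,0.9724)
member 1 (0-2): L=2.9640, (cx,cy)=(1.0000,0.0000)
member 2 (1-2): L=7.1431, (cx,cy)=(0.1788,-0.9839)
member 3 (1-3): L=2.8792, (cx,cy)=(0.9961,-0.0882)
member 4 (2-3): L=6.9583, (cx,cy)=(0.2286,0.9735)
member 5 (2-4): L=3.3210, (cx,cy)=(1.0000,0.0000)
member 6 (3-4): L=6.9914, (cx,cy)=(0.2474,-0.9689)
member 7 (3-5): L=3.2078, (cx,cy)=(0.9929,-0.1191)
member 8 (4-5): L=6.5555, (cx,cy)=(0.2220,0.9751)
member 9 (4-6): L=3.0150, (cx,cy)=(1.0000,0.0000)
member 10 (5-6): L=6.5796, (cx,cy)=(0.2371,-0.9715)
solve A·x = −loads:
  F[0-1] = -2829.0441 N (compression)
  F[0-2] = -17.4240 N (compression)
  F[1-2] = +2902.0832 N (tension)
  F[1-3] = -1183.7599 N (compression)
  F[2-3] = -2933.0284 N (compression)
  F[2-4] = +1172.0222 N (tension)
  F[3-4] = -1631.7937 N (compression)
  F[3-5] = -773.7471 N (compression)
  F[4-5] = +1621.4910 N (tension)
  F[4-6] = +408.3501 N (tension)
  F[5-6] = -1722.2976 N (compression)
  Rx@0 = +677.7500 N
  Ry@0 = +2750.9017 N
  Ry@6 = +1673.1883 N

-1631.794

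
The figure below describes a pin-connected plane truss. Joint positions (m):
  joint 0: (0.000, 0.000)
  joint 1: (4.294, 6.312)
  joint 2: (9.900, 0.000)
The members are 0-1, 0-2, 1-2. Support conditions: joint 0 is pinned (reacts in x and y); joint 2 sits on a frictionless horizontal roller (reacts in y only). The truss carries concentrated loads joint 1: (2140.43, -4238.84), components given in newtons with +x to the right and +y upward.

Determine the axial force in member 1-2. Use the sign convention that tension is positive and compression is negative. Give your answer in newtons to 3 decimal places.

N=3 nodes, M=3 members, R=3 reactions → 2N=6, M+R=6
member 0 (0-1): L=7.6341, (cx,cy)=(0.5625,0.8268)
member 1 (0-2): L=9.9000, (cx,cy)=(1.0000,0.0000)
member 2 (1-2): L=8.4421, (cx,cy)=(0.6641,-0.7477)
solve A·x = −loads:
  F[0-1] = -1252.5306 N (compression)
  F[0-2] = +2844.9470 N (tension)
  F[1-2] = -4284.2039 N (compression)
  Rx@0 = -2140.4300 N
  Ry@0 = +1035.6104 N
  Ry@2 = +3203.2296 N

-4284.204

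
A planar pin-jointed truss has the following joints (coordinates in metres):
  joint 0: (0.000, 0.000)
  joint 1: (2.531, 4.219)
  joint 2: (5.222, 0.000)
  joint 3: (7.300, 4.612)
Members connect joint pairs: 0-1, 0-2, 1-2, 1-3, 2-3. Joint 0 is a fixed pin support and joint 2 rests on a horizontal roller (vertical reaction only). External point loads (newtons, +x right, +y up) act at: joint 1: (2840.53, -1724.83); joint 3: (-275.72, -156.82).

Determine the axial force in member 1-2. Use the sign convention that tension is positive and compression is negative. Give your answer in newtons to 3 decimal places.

N=4 nodes, M=5 members, R=3 reactions → 2N=8, M+R=8
member 0 (0-1): L=4.9200, (cx,cy)=(0.5144,0.8575)
member 1 (0-2): L=5.2220, (cx,cy)=(1.0000,0.0000)
member 2 (1-2): L=5.0041, (cx,cy)=(0.5378,-0.8431)
member 3 (1-3): L=4.7852, (cx,cy)=(0.9966,0.0821)
member 4 (2-3): L=5.0585, (cx,cy)=(0.4108,0.9117)
solve A·x = −loads:
  F[0-1] = +1428.5190 N (tension)
  F[0-2] = +1829.9285 N (tension)
  F[1-2] = -3519.5957 N (compression)
  F[1-3] = -213.6920 N (compression)
  F[2-3] = -152.7534 N (compression)
  Rx@0 = -2564.8100 N
  Ry@0 = -1224.9961 N
  Ry@2 = +3106.6461 N

-3519.596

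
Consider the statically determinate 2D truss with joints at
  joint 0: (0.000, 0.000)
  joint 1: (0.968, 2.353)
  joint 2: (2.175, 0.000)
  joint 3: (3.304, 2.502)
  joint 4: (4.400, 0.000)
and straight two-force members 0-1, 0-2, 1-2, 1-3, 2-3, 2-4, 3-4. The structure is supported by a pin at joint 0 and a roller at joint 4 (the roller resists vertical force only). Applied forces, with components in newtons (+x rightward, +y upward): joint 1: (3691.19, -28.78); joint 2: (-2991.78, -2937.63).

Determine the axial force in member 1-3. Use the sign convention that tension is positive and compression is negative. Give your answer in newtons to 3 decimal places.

N=5 nodes, M=7 members, R=3 reactions → 2N=10, M+R=10
member 0 (0-1): L=2.5443, (cx,cy)=(0.3805,0.9248)
member 1 (0-2): L=2.1750, (cx,cy)=(1.0000,0.0000)
member 2 (1-2): L=2.6445, (cx,cy)=(0.4564,-0.8898)
member 3 (1-3): L=2.3407, (cx,cy)=(0.9980,0.0637)
member 4 (2-3): L=2.7449, (cx,cy)=(0.4113,0.9115)
member 5 (2-4): L=2.2250, (cx,cy)=(1.0000,0.0000)
member 6 (3-4): L=2.7315, (cx,cy)=(0.4012,-0.9160)
solve A·x = −loads:
  F[0-1] = +503.8854 N (tension)
  F[0-2] = +507.7052 N (tension)
  F[1-2] = -781.3713 N (compression)
  F[1-3] = -3149.2412 N (compression)
  F[2-3] = +3985.5999 N (tension)
  F[2-4] = +1503.5627 N (tension)
  F[3-4] = -3747.2781 N (compression)
  Rx@0 = -699.4100 N
  Ry@0 = -465.9933 N
  Ry@4 = +3432.4033 N

-3149.241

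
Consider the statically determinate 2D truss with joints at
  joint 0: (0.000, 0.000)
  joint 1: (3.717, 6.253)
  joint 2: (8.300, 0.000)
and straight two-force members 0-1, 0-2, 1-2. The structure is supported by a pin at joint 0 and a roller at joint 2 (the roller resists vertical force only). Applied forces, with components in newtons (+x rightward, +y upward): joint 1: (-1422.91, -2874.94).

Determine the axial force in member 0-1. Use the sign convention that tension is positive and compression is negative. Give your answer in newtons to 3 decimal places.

-3093.818

N=3 nodes, M=3 members, R=3 reactions → 2N=6, M+R=6
member 0 (0-1): L=7.2743, (cx,cy)=(0.5110,0.8596)
member 1 (0-2): L=8.3000, (cx,cy)=(1.0000,0.0000)
member 2 (1-2): L=7.7527, (cx,cy)=(0.5912,-0.8066)
solve A·x = −loads:
  F[0-1] = -3093.8181 N (compression)
  F[0-2] = +157.9501 N (tension)
  F[1-2] = -267.1907 N (compression)
  Rx@0 = +1422.9100 N
  Ry@0 = +2659.4345 N
  Ry@2 = +215.5055 N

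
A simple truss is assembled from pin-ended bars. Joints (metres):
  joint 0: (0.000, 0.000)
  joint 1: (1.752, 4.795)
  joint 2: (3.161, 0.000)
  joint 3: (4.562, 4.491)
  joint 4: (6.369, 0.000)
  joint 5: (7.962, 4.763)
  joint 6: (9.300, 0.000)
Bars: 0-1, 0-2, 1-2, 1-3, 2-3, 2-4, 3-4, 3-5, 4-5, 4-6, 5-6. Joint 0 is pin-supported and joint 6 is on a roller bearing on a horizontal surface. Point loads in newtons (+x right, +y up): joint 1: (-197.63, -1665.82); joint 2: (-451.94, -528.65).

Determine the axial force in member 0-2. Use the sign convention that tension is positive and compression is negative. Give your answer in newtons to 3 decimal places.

9.161

N=7 nodes, M=11 members, R=3 reactions → 2N=14, M+R=14
member 0 (0-1): L=5.1050, (cx,cy)=(0.3432,0.9393)
member 1 (0-2): L=3.1610, (cx,cy)=(1.0000,0.0000)
member 2 (1-2): L=4.9977, (cx,cy)=(0.2819,-0.9594)
member 3 (1-3): L=2.8264, (cx,cy)=(0.9942,-0.1076)
member 4 (2-3): L=4.7045, (cx,cy)=(0.2978,0.9546)
member 5 (2-4): L=3.2080, (cx,cy)=(1.0000,0.0000)
member 6 (3-4): L=4.8409, (cx,cy)=(0.3733,-0.9277)
member 7 (3-5): L=3.4109, (cx,cy)=(0.9968,0.0797)
member 8 (4-5): L=5.0223, (cx,cy)=(0.3172,0.9484)
member 9 (4-6): L=2.9310, (cx,cy)=(1.0000,0.0000)
member 10 (5-6): L=4.9474, (cx,cy)=(0.2704,-0.9627)
solve A·x = −loads:
  F[0-1] = -1919.4381 N (compression)
  F[0-2] = +9.1612 N (tension)
  F[1-2] = +201.2276 N (tension)
  F[1-3] = -520.8545 N (compression)
  F[2-3] = +351.5351 N (tension)
  F[2-4] = +413.1448 N (tension)
  F[3-4] = -443.4695 N (compression)
  F[3-5] = -248.3986 N (compression)
  F[4-5] = +433.8158 N (tension)
  F[4-6] = +110.0084 N (tension)
  F[5-6] = -406.7650 N (compression)
  Rx@0 = +649.5700 N
  Ry@0 = +1802.8632 N
  Ry@6 = +391.6068 N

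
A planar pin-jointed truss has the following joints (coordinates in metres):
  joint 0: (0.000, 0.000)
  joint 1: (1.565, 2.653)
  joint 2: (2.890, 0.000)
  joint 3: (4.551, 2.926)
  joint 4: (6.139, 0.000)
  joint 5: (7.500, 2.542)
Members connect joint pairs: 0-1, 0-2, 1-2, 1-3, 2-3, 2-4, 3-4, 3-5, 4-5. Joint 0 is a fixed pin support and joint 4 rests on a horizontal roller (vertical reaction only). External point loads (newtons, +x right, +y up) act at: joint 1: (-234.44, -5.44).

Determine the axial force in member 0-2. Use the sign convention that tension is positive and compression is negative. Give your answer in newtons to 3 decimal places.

-172.284

N=6 nodes, M=9 members, R=3 reactions → 2N=12, M+R=12
member 0 (0-1): L=3.0802, (cx,cy)=(0.5081,0.8613)
member 1 (0-2): L=2.8900, (cx,cy)=(1.0000,0.0000)
member 2 (1-2): L=2.9655, (cx,cy)=(0.4468,-0.8946)
member 3 (1-3): L=2.9985, (cx,cy)=(0.9958,0.0910)
member 4 (2-3): L=3.3646, (cx,cy)=(0.4937,0.8696)
member 5 (2-4): L=3.2490, (cx,cy)=(1.0000,0.0000)
member 6 (3-4): L=3.3291, (cx,cy)=(0.4770,-0.8789)
member 7 (3-5): L=2.9739, (cx,cy)=(0.9916,-0.1291)
member 8 (4-5): L=2.8834, (cx,cy)=(0.4720,0.8816)
solve A·x = −loads:
  F[0-1] = -122.3345 N (compression)
  F[0-2] = -172.2838 N (compression)
  F[1-2] = +123.6574 N (tension)
  F[1-3] = +117.5207 N (tension)
  F[2-3] = -127.2096 N (compression)
  F[2-4] = -54.2328 N (compression)
  F[3-4] = +113.6958 N (tension)
  F[3-5] = -0.0000 N (tension)
  F[4-5] = +0.0000 N (tension)
  Rx@0 = +234.4400 N
  Ry@0 = +105.3676 N
  Ry@4 = -99.9276 N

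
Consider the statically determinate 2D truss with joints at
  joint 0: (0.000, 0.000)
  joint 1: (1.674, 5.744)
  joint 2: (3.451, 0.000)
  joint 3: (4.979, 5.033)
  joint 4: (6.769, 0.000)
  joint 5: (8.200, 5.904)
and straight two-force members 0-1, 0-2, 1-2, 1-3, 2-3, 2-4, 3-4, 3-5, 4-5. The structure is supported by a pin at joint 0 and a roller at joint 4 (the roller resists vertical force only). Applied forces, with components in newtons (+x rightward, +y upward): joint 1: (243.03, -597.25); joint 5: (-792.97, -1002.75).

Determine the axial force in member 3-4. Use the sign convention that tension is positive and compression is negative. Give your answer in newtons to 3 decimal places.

-35.468

N=6 nodes, M=9 members, R=3 reactions → 2N=12, M+R=12
member 0 (0-1): L=5.9830, (cx,cy)=(0.2798,0.9601)
member 1 (0-2): L=3.4510, (cx,cy)=(1.0000,0.0000)
member 2 (1-2): L=6.0126, (cx,cy)=(0.2955,-0.9553)
member 3 (1-3): L=3.3806, (cx,cy)=(0.9776,-0.2103)
member 4 (2-3): L=5.2598, (cx,cy)=(0.2905,0.9569)
member 5 (2-4): L=3.3180, (cx,cy)=(1.0000,0.0000)
member 6 (3-4): L=5.3418, (cx,cy)=(0.3351,-0.9422)
member 7 (3-5): L=3.3367, (cx,cy)=(0.9653,0.2610)
member 8 (4-5): L=6.0749, (cx,cy)=(0.2356,0.9719)
solve A·x = −loads:
  F[0-1] = -753.0468 N (compression)
  F[0-2] = -339.2416 N (compression)
  F[1-2] = +250.4407 N (tension)
  F[1-3] = -539.8193 N (compression)
  F[2-3] = -250.0362 N (compression)
  F[2-4] = -192.5884 N (compression)
  F[3-4] = -35.4676 N (compression)
  F[3-5] = -609.6335 N (compression)
  F[4-5] = -868.0392 N (compression)
  Rx@0 = +549.9400 N
  Ry@0 = +722.9700 N
  Ry@4 = +877.0300 N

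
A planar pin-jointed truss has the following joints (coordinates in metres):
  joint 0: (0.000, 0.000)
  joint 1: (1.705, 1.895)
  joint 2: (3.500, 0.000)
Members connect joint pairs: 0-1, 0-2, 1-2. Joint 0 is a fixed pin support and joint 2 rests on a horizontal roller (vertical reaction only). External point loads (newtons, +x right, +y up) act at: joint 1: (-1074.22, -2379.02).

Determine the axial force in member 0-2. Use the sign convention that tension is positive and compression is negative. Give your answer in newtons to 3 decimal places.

N=3 nodes, M=3 members, R=3 reactions → 2N=6, M+R=6
member 0 (0-1): L=2.5491, (cx,cy)=(0.6689,0.7434)
member 1 (0-2): L=3.5000, (cx,cy)=(1.0000,0.0000)
member 2 (1-2): L=2.6102, (cx,cy)=(0.6877,-0.7260)
solve A·x = −loads:
  F[0-1] = -2423.6360 N (compression)
  F[0-2] = +546.8443 N (tension)
  F[1-2] = -795.1884 N (compression)
  Rx@0 = +1074.2200 N
  Ry@0 = +1801.7108 N
  Ry@2 = +577.3092 N

546.844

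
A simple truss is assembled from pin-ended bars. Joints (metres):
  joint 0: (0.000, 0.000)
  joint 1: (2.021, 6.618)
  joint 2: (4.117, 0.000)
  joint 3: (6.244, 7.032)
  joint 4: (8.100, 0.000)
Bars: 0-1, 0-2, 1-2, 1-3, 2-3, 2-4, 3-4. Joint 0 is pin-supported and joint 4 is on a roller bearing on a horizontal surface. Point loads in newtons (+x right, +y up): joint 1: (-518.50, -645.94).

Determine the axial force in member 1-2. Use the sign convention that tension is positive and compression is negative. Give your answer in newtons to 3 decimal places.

N=5 nodes, M=7 members, R=3 reactions → 2N=10, M+R=10
member 0 (0-1): L=6.9197, (cx,cy)=(0.2921,0.9564)
member 1 (0-2): L=4.1170, (cx,cy)=(1.0000,0.0000)
member 2 (1-2): L=6.9420, (cx,cy)=(0.3019,-0.9533)
member 3 (1-3): L=4.2432, (cx,cy)=(0.9952,0.0976)
member 4 (2-3): L=7.3466, (cx,cy)=(0.2895,0.9572)
member 5 (2-4): L=3.9830, (cx,cy)=(1.0000,0.0000)
member 6 (3-4): L=7.2728, (cx,cy)=(0.2552,-0.9669)
solve A·x = −loads:
  F[0-1] = -949.8211 N (compression)
  F[0-2] = -241.0911 N (compression)
  F[1-2] = +291.0717 N (tension)
  F[1-3] = +153.9420 N (tension)
  F[2-3] = -289.9033 N (compression)
  F[2-4] = -69.2747 N (compression)
  F[3-4] = +271.4558 N (tension)
  Rx@0 = +518.5000 N
  Ry@0 = +908.4077 N
  Ry@4 = -262.4677 N

291.072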